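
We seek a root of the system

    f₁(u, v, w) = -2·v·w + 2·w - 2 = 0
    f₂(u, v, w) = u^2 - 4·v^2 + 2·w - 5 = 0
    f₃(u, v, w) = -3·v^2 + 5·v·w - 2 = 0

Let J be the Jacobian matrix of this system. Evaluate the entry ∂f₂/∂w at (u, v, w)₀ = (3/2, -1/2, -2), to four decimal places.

2.0000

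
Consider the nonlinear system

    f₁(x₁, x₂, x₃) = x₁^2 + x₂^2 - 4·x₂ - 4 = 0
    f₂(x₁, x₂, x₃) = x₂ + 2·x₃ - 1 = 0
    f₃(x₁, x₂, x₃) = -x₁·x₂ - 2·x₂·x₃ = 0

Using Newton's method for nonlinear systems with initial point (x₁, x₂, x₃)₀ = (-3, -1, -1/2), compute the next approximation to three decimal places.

At (-3, -1, -1/2): F = (10.000, -3.000, -4.000).
Jacobian J = [[2·x₁, 2·x₂ - 4, 0], [0, 1, 2], [-x₂, -x₁ - 2·x₃, -2·x₂]].
At the point, J = [[-6.000, -6.000, 0.000], [0.000, 1.000, 2.000], [1.000, 4.000, 2.000]] (det J = 24.000).
Solving J·Δ = −F gives Δ = (2.000, -0.333, 1.667).
Then the next iterate is (x₁, x₂, x₃)₁ = (-1.000, -1.333, 1.167).

(-1.000, -1.333, 1.167)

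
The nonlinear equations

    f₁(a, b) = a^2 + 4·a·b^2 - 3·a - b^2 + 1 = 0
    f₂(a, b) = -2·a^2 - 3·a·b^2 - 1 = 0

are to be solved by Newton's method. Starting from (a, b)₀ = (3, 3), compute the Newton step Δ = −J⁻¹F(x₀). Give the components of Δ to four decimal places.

(-2.5641, 0.0000)

At (3, 3): F = (100.0000, -100.0000).
Jacobian J = [[2·a + 4·b^2 - 3, 8·a·b - 2·b], [-4·a - 3·b^2, -6·a·b]].
At the point, J = [[39.0000, 66.0000], [-39.0000, -54.0000]] (det J = 468.0000).
Solving J·Δ = −F gives Δ = (-2.5641, 0.0000).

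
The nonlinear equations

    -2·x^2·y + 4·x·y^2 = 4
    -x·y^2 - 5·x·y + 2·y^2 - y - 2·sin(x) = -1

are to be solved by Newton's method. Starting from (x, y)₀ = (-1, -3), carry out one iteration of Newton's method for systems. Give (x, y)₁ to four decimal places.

(-0.8042, -1.6681)

At (-1, -3): F = (-34.0000, 17.682942).
Jacobian J = [[-4·x·y + 4·y^2, -2·x^2 + 8·x·y], [-y^2 - 5·y - 2·cos(x), -2·x·y - 5·x + 4·y - 1]].
At the point, J = [[24.0000, 22.0000], [4.919395, -14.0000]] (det J = -444.226699).
Solving J·Δ = −F gives Δ = (0.1958, 1.3319).
Then the next iterate is (x, y)₁ = (-0.8042, -1.6681).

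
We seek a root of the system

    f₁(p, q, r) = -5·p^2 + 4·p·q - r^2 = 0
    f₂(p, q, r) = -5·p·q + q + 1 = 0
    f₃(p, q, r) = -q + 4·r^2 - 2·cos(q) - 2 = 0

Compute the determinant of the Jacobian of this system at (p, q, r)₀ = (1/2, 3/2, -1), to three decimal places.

-122.925

J = [[-10·p + 4·q, 4·p, -2·r], [-5·q, -5·p + 1, 0], [0, 2·sin(q) - 1, 8·r]].
At the point, J = [[1.000, 2.000, 2.000], [-7.500, -1.500, 0.000], [0.000, 0.99499, -8.000]].
det J = -122.925.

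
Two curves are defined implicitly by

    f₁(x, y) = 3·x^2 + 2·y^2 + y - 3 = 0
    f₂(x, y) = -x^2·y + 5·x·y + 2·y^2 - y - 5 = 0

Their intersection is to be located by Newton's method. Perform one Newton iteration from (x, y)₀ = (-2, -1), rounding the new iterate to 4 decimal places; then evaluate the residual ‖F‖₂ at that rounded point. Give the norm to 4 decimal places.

3.0842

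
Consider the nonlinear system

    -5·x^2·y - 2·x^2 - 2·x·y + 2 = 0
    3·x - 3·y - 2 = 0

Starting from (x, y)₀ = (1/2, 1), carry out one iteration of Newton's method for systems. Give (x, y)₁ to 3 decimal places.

At (1/2, 1): F = (-0.750, -3.500).
Jacobian J = [[-10·x·y - 4·x - 2·y, -5·x^2 - 2·x], [3, -3]].
At the point, J = [[-9.000, -2.250], [3.000, -3.000]] (det J = 33.750).
Solving J·Δ = −F gives Δ = (0.167, -1.000).
Then the next iterate is (x, y)₁ = (0.667, 0.000).

(0.667, 0.000)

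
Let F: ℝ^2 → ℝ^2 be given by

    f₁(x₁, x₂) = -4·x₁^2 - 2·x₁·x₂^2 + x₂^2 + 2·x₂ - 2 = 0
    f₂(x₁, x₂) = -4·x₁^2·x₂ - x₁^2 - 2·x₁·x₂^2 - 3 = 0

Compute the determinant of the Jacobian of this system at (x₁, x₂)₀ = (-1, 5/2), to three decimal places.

-188.500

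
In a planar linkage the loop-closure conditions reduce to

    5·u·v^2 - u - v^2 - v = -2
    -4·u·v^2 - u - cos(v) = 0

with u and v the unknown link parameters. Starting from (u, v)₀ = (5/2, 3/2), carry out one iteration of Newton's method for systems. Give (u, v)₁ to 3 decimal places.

At (5/2, 3/2): F = (23.875, -25.07074).
Jacobian J = [[5·v^2 - 1, 10·u·v - 2·v - 1], [-4·v^2 - 1, -8·u·v + sin(v)]].
At the point, J = [[10.250, 33.500], [-10.000, -29.00251]] (det J = 37.72432).
Solving J·Δ = −F gives Δ = (-3.908, 0.483).
Then the next iterate is (u, v)₁ = (-1.408, 1.983).

(-1.408, 1.983)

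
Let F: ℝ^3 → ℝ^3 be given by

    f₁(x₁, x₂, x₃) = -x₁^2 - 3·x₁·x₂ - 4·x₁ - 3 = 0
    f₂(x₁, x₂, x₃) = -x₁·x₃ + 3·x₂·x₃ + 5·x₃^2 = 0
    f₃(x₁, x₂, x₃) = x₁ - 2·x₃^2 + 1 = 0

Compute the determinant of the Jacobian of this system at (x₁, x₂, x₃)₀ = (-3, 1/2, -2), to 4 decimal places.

-307.5000

J = [[-2·x₁ - 3·x₂ - 4, -3·x₁, 0], [-x₃, 3·x₃, -x₁ + 3·x₂ + 10·x₃], [1, 0, -4·x₃]].
At the point, J = [[0.5000, 9.0000, 0.0000], [2.0000, -6.0000, -15.5000], [1.0000, 0.0000, 8.0000]].
det J = -307.5000.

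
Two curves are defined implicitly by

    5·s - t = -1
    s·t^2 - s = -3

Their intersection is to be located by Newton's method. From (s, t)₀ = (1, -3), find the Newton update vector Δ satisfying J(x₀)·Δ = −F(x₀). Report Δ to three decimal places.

At (1, -3): F = (9.000, 11.000).
Jacobian J = [[5, -1], [t^2 - 1, 2·s·t]].
At the point, J = [[5.000, -1.000], [8.000, -6.000]] (det J = -22.000).
Solving J·Δ = −F gives Δ = (-1.955, -0.773).

(-1.955, -0.773)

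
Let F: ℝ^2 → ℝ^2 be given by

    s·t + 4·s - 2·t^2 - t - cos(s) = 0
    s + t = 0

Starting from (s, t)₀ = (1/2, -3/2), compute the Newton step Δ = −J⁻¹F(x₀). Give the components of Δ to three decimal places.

(1.140, -0.140)

At (1/2, -3/2): F = (-2.62758, -1.000).
Jacobian J = [[t + sin(s) + 4, s - 4·t - 1], [1, 1]].
At the point, J = [[2.97943, 5.500], [1.000, 1.000]] (det J = -2.52057).
Solving J·Δ = −F gives Δ = (1.140, -0.140).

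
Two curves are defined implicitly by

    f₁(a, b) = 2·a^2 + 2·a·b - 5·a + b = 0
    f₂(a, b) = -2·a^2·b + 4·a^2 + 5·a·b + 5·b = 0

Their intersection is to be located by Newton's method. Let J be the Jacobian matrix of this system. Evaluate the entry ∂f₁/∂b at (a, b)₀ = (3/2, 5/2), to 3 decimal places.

4.000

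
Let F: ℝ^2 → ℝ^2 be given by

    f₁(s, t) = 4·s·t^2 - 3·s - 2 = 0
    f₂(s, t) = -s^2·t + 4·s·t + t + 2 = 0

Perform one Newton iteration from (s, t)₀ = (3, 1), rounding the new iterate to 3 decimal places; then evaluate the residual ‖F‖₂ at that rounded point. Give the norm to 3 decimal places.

5.987

At (3, 1): F = (1.000, 6.000).
Jacobian J = [[4·t^2 - 3, 8·s·t], [-2·s·t + 4·t, -s^2 + 4·s + 1]].
At the point, J = [[1.000, 24.000], [-2.000, 4.000]] (det J = 52.000).
Solving J·Δ = −F gives Δ = (2.692, -0.154).
Then the next iterate is (s, t)₁ = (5.692, 0.846).
Re-evaluating at (5.692, 0.846): F = (-2.78058, -5.30171), so ‖F‖₂ = 5.987.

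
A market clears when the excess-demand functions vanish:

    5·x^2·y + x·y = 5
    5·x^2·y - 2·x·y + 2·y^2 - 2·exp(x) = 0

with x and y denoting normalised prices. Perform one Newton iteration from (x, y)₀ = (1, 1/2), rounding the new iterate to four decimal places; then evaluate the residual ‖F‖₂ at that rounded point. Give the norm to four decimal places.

At (1, 1/2): F = (-2.0000, -3.436564).
Jacobian J = [[10·x·y + y, 5·x^2 + x], [10·x·y - 2·y - 2·exp(x), 5·x^2 - 2·x + 4·y]].
At the point, J = [[5.5000, 6.0000], [-1.436564, 5.0000]] (det J = 36.119382).
Solving J·Δ = −F gives Δ = (-0.2940, 0.6028).
Then the next iterate is (x, y)₁ = (0.7060, 1.1028).
Re-evaluating at (0.7060, 1.1028): F = (-1.473047, -0.428185), so ‖F‖₂ = 1.5340.

1.5340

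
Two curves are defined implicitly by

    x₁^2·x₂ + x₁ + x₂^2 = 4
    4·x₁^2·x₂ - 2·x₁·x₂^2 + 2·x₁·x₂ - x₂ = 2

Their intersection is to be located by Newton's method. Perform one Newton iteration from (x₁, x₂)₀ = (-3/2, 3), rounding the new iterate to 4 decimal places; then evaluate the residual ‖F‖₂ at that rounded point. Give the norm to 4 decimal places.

At (-3/2, 3): F = (10.2500, 40.0000).
Jacobian J = [[2·x₁·x₂ + 1, x₁^2 + 2·x₂], [8·x₁·x₂ - 2·x₂^2 + 2·x₂, 4·x₁^2 - 4·x₁·x₂ + 2·x₁ - 1]].
At the point, J = [[-8.0000, 8.2500], [-48.0000, 23.0000]] (det J = 212.0000).
Solving J·Δ = −F gives Δ = (0.4446, -0.8113).
Then the next iterate is (x₁, x₂)₁ = (-1.0554, 2.1887).
Re-evaluating at (-1.0554, 2.1887): F = (2.172933, 11.054686), so ‖F‖₂ = 11.2662.

11.2662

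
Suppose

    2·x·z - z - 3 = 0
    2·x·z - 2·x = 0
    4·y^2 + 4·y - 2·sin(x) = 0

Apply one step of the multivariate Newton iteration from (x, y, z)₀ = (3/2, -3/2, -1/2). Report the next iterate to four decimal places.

(2.5000, -1.3921, 2.0000)

At (3/2, -3/2, -1/2): F = (-4.0000, -4.5000, 1.005010).
Jacobian J = [[2·z, 0, 2·x - 1], [2·z - 2, 0, 2·x], [-2·cos(x), 8·y + 4, 0]].
At the point, J = [[-1.0000, 0.0000, 2.0000], [-3.0000, 0.0000, 3.0000], [-0.141474, -8.0000, 0.0000]] (det J = 24.0000).
Solving J·Δ = −F gives Δ = (1.0000, 0.1079, 2.5000).
Then the next iterate is (x, y, z)₁ = (2.5000, -1.3921, 2.0000).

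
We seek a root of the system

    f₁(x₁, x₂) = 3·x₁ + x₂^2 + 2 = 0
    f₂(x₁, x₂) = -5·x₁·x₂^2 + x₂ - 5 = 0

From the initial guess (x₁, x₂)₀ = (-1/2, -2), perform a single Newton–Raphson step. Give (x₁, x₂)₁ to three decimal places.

At (-1/2, -2): F = (4.500, 3.000).
Jacobian J = [[3, 2·x₂], [-5·x₂^2, -10·x₁·x₂ + 1]].
At the point, J = [[3.000, -4.000], [-20.000, -9.000]] (det J = -107.000).
Solving J·Δ = −F gives Δ = (-0.266, 0.925).
Then the next iterate is (x₁, x₂)₁ = (-0.766, -1.075).

(-0.766, -1.075)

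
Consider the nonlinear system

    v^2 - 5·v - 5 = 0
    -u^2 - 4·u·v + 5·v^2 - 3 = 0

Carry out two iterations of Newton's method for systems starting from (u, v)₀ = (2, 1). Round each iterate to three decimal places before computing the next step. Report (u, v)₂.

At (2, 1): F = (-9.000, -10.000).
Jacobian J = [[0, 2·v - 5], [-2·u - 4·v, -4·u + 10·v]].
At the point, J = [[0.000, -3.000], [-8.000, 2.000]] (det J = -24.000).
Solving J·Δ = −F gives Δ = (-2.000, -3.000).
Then the next iterate is (u, v)₁ = (0.000, -2.000).
Round to (0.000, -2.000) and repeat: F = (9.000, 17.000), J = [[0.000, -9.000], [8.000, -20.000]].
Δ = (0.375, 1.000), so (u, v)₂ = (0.375, -1.000).

(0.375, -1.000)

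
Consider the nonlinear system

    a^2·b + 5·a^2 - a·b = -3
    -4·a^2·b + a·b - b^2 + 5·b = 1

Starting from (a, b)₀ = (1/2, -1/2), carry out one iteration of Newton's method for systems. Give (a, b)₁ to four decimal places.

(-0.3318, 0.3632)

At (1/2, -1/2): F = (4.3750, -3.5000).
Jacobian J = [[2·a·b + 10·a - b, a^2 - a], [-8·a·b + b, -4·a^2 + a - 2·b + 5]].
At the point, J = [[5.0000, -0.2500], [1.5000, 5.5000]] (det J = 27.8750).
Solving J·Δ = −F gives Δ = (-0.8318, 0.8632).
Then the next iterate is (a, b)₁ = (-0.3318, 0.3632).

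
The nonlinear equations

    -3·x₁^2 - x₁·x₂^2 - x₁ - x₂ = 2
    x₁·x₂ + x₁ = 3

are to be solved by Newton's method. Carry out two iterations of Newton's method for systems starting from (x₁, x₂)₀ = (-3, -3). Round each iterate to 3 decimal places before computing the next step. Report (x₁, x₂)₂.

At (-3, -3): F = (4.000, 3.000).
Jacobian J = [[-6·x₁ - x₂^2 - 1, -2·x₁·x₂ - 1], [x₂ + 1, x₁]].
At the point, J = [[8.000, -19.000], [-2.000, -3.000]] (det J = -62.000).
Solving J·Δ = −F gives Δ = (0.726, 0.516).
Then the next iterate is (x₁, x₂)₁ = (-2.274, -2.484).
Round to (-2.274, -2.484) and repeat: F = (1.27593, 0.37462), J = [[6.47374, -12.29723], [-1.484, -2.274]].
Δ = (0.052, 0.131), so (x₁, x₂)₂ = (-2.222, -2.353).

(-2.222, -2.353)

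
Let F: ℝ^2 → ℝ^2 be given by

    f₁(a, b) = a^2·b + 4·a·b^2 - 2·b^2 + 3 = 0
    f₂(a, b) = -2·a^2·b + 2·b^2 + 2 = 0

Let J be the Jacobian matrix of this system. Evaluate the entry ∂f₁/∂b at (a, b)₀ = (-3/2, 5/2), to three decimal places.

∂f₁/∂b = a^2 + 8·a·b - 4·b.
At (-3/2, 5/2) this is -37.750.

-37.750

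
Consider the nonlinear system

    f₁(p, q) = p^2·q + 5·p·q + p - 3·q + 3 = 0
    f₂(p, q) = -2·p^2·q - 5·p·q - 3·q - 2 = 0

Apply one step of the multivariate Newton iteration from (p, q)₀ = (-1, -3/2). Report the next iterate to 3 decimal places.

(0.333, -0.381)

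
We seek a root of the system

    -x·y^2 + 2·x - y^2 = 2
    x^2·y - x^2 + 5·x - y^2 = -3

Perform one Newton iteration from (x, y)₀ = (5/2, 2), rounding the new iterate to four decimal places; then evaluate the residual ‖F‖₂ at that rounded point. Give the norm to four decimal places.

6.8865

At (5/2, 2): F = (-11.0000, 17.7500).
Jacobian J = [[-y^2 + 2, -2·x·y - 2·y], [2·x·y - 2·x + 5, x^2 - 2·y]].
At the point, J = [[-2.0000, -14.0000], [10.0000, 2.2500]] (det J = 135.5000).
Solving J·Δ = −F gives Δ = (-1.6513, -0.5498).
Then the next iterate is (x, y)₁ = (0.8487, 1.4502).
Re-evaluating at (0.8487, 1.4502): F = (-4.190564, 5.464695), so ‖F‖₂ = 6.8865.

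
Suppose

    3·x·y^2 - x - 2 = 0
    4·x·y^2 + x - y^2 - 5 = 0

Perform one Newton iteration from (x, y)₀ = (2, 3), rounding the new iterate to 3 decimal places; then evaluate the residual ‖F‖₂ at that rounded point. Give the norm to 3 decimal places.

20.698

At (2, 3): F = (50.000, 60.000).
Jacobian J = [[3·y^2 - 1, 6·x·y], [4·y^2 + 1, 8·x·y - 2·y]].
At the point, J = [[26.000, 36.000], [37.000, 42.000]] (det J = -240.000).
Solving J·Δ = −F gives Δ = (-0.250, -1.208).
Then the next iterate is (x, y)₁ = (1.750, 1.792).
Re-evaluating at (1.750, 1.792): F = (13.10914, 16.01758), so ‖F‖₂ = 20.698.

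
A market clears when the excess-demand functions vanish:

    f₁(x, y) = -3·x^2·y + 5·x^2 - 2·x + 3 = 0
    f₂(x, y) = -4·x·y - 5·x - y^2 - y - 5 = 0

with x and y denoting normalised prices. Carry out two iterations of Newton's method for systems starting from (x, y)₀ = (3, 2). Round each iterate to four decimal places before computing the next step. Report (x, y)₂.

At (3, 2): F = (-12.0000, -50.0000).
Jacobian J = [[-6·x·y + 10·x - 2, -3·x^2], [-4·y - 5, -4·x - 2·y - 1]].
At the point, J = [[-8.0000, -27.0000], [-13.0000, -17.0000]] (det J = -215.0000).
Solving J·Δ = −F gives Δ = (-5.3302, 1.1349).
Then the next iterate is (x, y)₁ = (-2.3302, 3.1349).
Round to (-2.3302, 3.1349) and repeat: F = (-16.256381, 22.908278), J = [[18.527664, -16.289496], [-17.5396, 2.0510]].
Δ = (1.3719, 0.5624), so (x, y)₂ = (-0.9583, 3.6973).

(-0.9583, 3.6973)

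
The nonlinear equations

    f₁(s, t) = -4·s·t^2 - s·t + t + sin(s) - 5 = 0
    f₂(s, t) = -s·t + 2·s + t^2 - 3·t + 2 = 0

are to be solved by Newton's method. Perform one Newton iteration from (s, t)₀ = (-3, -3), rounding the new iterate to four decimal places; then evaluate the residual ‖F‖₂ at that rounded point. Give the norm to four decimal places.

At (-3, -3): F = (90.858880, 5.0000).
Jacobian J = [[-4·t^2 - t + cos(s), -8·s·t - s + 1], [-t + 2, -s + 2·t - 3]].
At the point, J = [[-33.989992, -68.0000], [5.0000, -6.0000]] (det J = 543.939955).
Solving J·Δ = −F gives Δ = (0.3772, 1.1476).
Then the next iterate is (s, t)₁ = (-2.6228, -1.8524).
Re-evaluating at (-2.6228, -1.8524): F = (23.792648, 0.884511), so ‖F‖₂ = 23.8091.

23.8091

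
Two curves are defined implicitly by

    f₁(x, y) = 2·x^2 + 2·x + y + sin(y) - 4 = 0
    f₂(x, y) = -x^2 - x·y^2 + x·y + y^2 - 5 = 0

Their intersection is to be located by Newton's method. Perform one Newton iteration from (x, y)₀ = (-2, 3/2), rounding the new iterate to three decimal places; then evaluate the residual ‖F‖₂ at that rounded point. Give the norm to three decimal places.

0.405

At (-2, 3/2): F = (2.49749, -5.250).
Jacobian J = [[4·x + 2, cos(y) + 1], [-2·x - y^2 + y, -2·x·y + x + 2·y]].
At the point, J = [[-6.000, 1.07074], [3.250, 7.000]] (det J = -45.47990).
Solving J·Δ = −F gives Δ = (0.508, 0.514).
Then the next iterate is (x, y)₁ = (-1.492, 2.014).
Re-evaluating at (-1.492, 2.014): F = (0.38551, -0.12291), so ‖F‖₂ = 0.405.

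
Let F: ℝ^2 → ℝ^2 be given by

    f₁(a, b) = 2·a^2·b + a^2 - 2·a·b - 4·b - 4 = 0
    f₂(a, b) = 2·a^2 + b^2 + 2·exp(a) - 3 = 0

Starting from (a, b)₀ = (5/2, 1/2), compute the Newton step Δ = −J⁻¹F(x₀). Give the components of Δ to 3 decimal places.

(-1.037, 1.524)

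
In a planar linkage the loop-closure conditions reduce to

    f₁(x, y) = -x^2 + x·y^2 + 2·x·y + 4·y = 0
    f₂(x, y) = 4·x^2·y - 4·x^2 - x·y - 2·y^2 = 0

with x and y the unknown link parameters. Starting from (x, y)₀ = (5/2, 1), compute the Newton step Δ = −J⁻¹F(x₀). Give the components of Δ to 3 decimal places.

(6.962, 0.620)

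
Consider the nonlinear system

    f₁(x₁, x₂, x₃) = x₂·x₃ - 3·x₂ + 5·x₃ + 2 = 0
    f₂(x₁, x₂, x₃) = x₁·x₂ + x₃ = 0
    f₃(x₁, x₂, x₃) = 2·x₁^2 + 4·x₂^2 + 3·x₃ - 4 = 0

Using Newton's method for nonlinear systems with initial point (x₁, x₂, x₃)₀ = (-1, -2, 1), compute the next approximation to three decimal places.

At (-1, -2, 1): F = (11.000, 3.000, 17.000).
Jacobian J = [[0, x₃ - 3, x₂ + 5], [x₂, x₁, 1], [4·x₁, 8·x₂, 3]].
At the point, J = [[0.000, -2.000, 3.000], [-2.000, -1.000, 1.000], [-4.000, -16.000, 3.000]] (det J = 80.000).
Solving J·Δ = −F gives Δ = (-0.425, 0.550, -3.300).
Then the next iterate is (x₁, x₂, x₃)₁ = (-1.425, -1.450, -2.300).

(-1.425, -1.450, -2.300)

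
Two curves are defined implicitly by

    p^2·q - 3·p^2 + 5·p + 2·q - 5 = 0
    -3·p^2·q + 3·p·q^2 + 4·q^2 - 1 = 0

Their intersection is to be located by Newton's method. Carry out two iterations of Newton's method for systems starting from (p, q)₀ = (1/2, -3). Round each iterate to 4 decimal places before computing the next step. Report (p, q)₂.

At (1/2, -3): F = (-10.0000, 50.7500).
Jacobian J = [[2·p·q - 6·p + 5, p^2 + 2], [-6·p·q + 3·q^2, -3·p^2 + 6·p·q + 8·q]].
At the point, J = [[-1.0000, 2.2500], [36.0000, -33.7500]] (det J = -47.2500).
Solving J·Δ = −F gives Δ = (4.7262, 6.5450).
Then the next iterate is (p, q)₁ = (5.2262, 3.5450).
Round to (5.2262, 3.5450) and repeat: F = (43.106676, -44.174067), J = [[10.696558, 29.313166], [-73.460199, 57.581775]].
Δ = (-1.3639, -0.9729), so (p, q)₂ = (3.8623, 2.5721).

(3.8623, 2.5721)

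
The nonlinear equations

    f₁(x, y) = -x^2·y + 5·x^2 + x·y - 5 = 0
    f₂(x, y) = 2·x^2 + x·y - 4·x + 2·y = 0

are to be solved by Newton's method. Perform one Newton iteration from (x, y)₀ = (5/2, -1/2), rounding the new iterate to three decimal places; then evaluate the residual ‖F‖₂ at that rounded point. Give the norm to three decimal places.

7.356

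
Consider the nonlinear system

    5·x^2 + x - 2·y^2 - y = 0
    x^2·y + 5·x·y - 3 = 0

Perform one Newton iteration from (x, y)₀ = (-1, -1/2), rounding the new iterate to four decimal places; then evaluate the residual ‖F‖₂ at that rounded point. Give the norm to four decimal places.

At (-1, -1/2): F = (4.0000, -1.0000).
Jacobian J = [[10·x + 1, -4·y - 1], [2·x·y + 5·y, x^2 + 5·x]].
At the point, J = [[-9.0000, 1.0000], [-1.5000, -4.0000]] (det J = 37.5000).
Solving J·Δ = −F gives Δ = (0.4000, -0.4000).
Then the next iterate is (x, y)₁ = (-0.6000, -0.9000).
Re-evaluating at (-0.6000, -0.9000): F = (0.4800, -0.6240), so ‖F‖₂ = 0.7873.

0.7873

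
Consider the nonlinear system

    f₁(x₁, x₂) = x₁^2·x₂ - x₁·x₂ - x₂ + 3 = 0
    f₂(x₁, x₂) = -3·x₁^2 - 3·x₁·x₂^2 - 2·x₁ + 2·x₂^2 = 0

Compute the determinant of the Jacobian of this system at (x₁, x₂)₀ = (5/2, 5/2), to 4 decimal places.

-176.6875

J = [[2·x₁·x₂ - x₂, x₁^2 - x₁ - 1], [-6·x₁ - 3·x₂^2 - 2, -6·x₁·x₂ + 4·x₂]].
At the point, J = [[10.0000, 2.7500], [-35.7500, -27.5000]].
det J = -176.6875.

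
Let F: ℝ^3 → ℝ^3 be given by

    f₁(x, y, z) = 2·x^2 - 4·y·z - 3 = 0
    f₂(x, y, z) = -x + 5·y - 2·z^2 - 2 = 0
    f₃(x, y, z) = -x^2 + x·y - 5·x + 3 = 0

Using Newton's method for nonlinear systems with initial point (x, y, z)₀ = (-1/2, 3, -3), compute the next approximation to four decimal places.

(3.7297, 2.0405, -1.8727)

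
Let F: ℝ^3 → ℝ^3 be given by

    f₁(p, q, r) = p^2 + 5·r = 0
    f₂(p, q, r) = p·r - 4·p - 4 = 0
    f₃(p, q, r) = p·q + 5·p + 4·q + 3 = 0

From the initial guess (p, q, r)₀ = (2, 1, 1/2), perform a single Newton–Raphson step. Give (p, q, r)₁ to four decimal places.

(-0.6667, 0.5000, 1.3333)

At (2, 1, 1/2): F = (6.5000, -11.0000, 19.0000).
Jacobian J = [[2·p, 0, 5], [r - 4, 0, p], [q + 5, p + 4, 0]].
At the point, J = [[4.0000, 0.0000, 5.0000], [-3.5000, 0.0000, 2.0000], [6.0000, 6.0000, 0.0000]] (det J = -153.0000).
Solving J·Δ = −F gives Δ = (-2.6667, -0.5000, 0.8333).
Then the next iterate is (p, q, r)₁ = (-0.6667, 0.5000, 1.3333).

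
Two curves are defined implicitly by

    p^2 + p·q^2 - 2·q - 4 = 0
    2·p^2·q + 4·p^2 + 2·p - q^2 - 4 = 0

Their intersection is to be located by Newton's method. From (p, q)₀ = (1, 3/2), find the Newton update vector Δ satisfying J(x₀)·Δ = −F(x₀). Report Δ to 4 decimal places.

(0.0494, 3.5401)

At (1, 3/2): F = (-3.7500, 2.7500).
Jacobian J = [[2·p + q^2, 2·p·q - 2], [4·p·q + 8·p + 2, 2·p^2 - 2·q]].
At the point, J = [[4.2500, 1.0000], [16.0000, -1.0000]] (det J = -20.2500).
Solving J·Δ = −F gives Δ = (0.0494, 3.5401).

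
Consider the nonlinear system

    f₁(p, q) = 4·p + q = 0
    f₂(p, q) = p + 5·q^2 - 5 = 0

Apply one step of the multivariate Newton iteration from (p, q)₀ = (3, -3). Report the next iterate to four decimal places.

(0.4132, -1.6529)

At (3, -3): F = (9.0000, 43.0000).
Jacobian J = [[4, 1], [1, 10·q]].
At the point, J = [[4.0000, 1.0000], [1.0000, -30.0000]] (det J = -121.0000).
Solving J·Δ = −F gives Δ = (-2.5868, 1.3471).
Then the next iterate is (p, q)₁ = (0.4132, -1.6529).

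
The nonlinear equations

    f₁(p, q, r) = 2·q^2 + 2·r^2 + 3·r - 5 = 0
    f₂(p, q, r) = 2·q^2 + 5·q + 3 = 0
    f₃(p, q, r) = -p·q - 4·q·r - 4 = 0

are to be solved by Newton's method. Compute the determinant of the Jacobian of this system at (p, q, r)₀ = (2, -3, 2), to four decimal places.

231.0000

J = [[0, 4·q, 4·r + 3], [0, 4·q + 5, 0], [-q, -p - 4·r, -4·q]].
At the point, J = [[0.0000, -12.0000, 11.0000], [0.0000, -7.0000, 0.0000], [3.0000, -10.0000, 12.0000]].
det J = 231.0000.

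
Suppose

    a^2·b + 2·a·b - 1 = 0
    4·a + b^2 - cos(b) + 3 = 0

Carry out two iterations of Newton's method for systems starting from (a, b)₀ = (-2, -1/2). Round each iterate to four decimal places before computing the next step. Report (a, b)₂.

(-0.7673, -1.0000)

At (-2, -1/2): F = (-1.0000, -5.627583).
Jacobian J = [[2·a·b + 2·b, a^2 + 2·a], [4, 2·b + sin(b)]].
At the point, J = [[1.0000, 0.0000], [4.0000, -1.479426]] (det J = -1.479426).
Solving J·Δ = −F gives Δ = (1.0000, -1.1001).
Then the next iterate is (a, b)₁ = (-1.0000, -1.6001).
Round to (-1.0000, -1.6001) and repeat: F = (0.6001, 1.589619), J = [[0.0000, -1.0000], [4.0000, -4.199771]].
Δ = (0.2327, 0.6001), so (a, b)₂ = (-0.7673, -1.0000).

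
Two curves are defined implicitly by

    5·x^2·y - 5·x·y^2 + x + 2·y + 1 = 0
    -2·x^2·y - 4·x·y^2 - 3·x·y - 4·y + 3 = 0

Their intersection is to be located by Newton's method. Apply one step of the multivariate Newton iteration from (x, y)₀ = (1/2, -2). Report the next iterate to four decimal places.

(6.2093, 11.6279)

At (1/2, -2): F = (-15.0000, 7.0000).
Jacobian J = [[10·x·y - 5·y^2 + 1, 5·x^2 - 10·x·y + 2], [-4·x·y - 4·y^2 - 3·y, -2·x^2 - 8·x·y - 3·x - 4]].
At the point, J = [[-29.0000, 13.2500], [-6.0000, 2.0000]] (det J = 21.5000).
Solving J·Δ = −F gives Δ = (5.7093, 13.6279).
Then the next iterate is (x, y)₁ = (6.2093, 11.6279).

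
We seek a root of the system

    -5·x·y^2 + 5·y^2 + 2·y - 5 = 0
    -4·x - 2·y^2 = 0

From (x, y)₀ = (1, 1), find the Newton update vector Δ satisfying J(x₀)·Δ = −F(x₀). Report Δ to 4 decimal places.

(-0.8571, -0.6429)

At (1, 1): F = (-3.0000, -6.0000).
Jacobian J = [[-5·y^2, -10·x·y + 10·y + 2], [-4, -4·y]].
At the point, J = [[-5.0000, 2.0000], [-4.0000, -4.0000]] (det J = 28.0000).
Solving J·Δ = −F gives Δ = (-0.8571, -0.6429).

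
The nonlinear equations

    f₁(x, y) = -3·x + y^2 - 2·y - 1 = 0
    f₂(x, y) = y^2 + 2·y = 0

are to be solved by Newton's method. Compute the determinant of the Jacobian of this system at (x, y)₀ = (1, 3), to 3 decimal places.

-24.000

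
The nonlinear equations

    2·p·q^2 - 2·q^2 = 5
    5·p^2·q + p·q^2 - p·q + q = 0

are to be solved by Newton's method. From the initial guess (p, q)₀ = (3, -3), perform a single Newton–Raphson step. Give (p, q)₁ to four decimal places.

At (3, -3): F = (31.0000, -102.0000).
Jacobian J = [[2·q^2, 4·p·q - 4·q], [10·p·q + q^2 - q, 5·p^2 + 2·p·q - p + 1]].
At the point, J = [[18.0000, -24.0000], [-78.0000, 25.0000]] (det J = -1422.0000).
Solving J·Δ = −F gives Δ = (-1.1765, 0.4093).
Then the next iterate is (p, q)₁ = (1.8235, -2.5907).

(1.8235, -2.5907)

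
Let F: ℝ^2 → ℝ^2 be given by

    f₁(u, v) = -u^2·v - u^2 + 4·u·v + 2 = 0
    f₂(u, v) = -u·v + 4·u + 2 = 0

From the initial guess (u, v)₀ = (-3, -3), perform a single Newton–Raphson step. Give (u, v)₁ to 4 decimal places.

(0.0800, -3.8533)

At (-3, -3): F = (56.0000, -19.0000).
Jacobian J = [[-2·u·v - 2·u + 4·v, -u^2 + 4·u], [-v + 4, -u]].
At the point, J = [[-24.0000, -21.0000], [7.0000, 3.0000]] (det J = 75.0000).
Solving J·Δ = −F gives Δ = (3.0800, -0.8533).
Then the next iterate is (u, v)₁ = (0.0800, -3.8533).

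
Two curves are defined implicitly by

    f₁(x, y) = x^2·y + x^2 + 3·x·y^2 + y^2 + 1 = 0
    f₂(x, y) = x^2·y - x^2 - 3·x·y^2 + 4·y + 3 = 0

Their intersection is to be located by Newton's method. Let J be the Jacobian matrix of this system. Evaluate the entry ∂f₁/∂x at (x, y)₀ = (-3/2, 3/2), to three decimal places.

-0.750

∂f₁/∂x = 2·x·y + 2·x + 3·y^2.
At (-3/2, 3/2) this is -0.750.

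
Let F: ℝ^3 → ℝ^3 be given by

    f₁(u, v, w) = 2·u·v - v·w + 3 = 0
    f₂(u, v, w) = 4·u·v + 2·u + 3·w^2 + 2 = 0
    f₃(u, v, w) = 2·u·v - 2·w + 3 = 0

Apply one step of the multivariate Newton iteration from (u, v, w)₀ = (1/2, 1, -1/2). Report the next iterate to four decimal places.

At (1/2, 1, -1/2): F = (4.5000, 5.7500, 5.0000).
Jacobian J = [[2·v, 2·u - w, -v], [4·v + 2, 4·u, 6·w], [2·v, 2·u, -2]].
At the point, J = [[2.0000, 1.5000, -1.0000], [6.0000, 2.0000, -3.0000], [2.0000, 1.0000, -2.0000]] (det J = 5.0000).
Solving J·Δ = −F gives Δ = (1.1000, -3.1000, 2.0500).
Then the next iterate is (u, v, w)₁ = (1.6000, -2.1000, 1.5500).

(1.6000, -2.1000, 1.5500)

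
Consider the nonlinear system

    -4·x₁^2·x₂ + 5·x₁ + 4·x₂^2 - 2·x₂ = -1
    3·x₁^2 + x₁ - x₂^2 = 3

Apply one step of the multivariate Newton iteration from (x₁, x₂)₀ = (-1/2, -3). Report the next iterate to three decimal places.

At (-1/2, -3): F = (43.500, -11.750).
Jacobian J = [[-8·x₁·x₂ + 5, -4·x₁^2 + 8·x₂ - 2], [6·x₁ + 1, -2·x₂]].
At the point, J = [[-7.000, -27.000], [-2.000, 6.000]] (det J = -96.000).
Solving J·Δ = −F gives Δ = (-0.586, 1.763).
Then the next iterate is (x₁, x₂)₁ = (-1.086, -1.237).

(-1.086, -1.237)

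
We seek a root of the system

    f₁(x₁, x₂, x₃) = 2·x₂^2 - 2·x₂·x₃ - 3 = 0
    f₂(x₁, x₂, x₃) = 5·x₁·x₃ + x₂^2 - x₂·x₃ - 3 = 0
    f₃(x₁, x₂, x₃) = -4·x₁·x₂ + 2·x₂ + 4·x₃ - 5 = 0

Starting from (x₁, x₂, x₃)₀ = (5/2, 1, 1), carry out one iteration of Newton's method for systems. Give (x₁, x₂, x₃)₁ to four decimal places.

At (5/2, 1, 1): F = (-3.0000, 9.5000, -9.0000).
Jacobian J = [[0, 4·x₂ - 2·x₃, -2·x₂], [5·x₃, 2·x₂ - x₃, 5·x₁ - x₂], [-4·x₂, -4·x₁ + 2, 4]].
At the point, J = [[0.0000, 2.0000, -2.0000], [5.0000, 1.0000, 11.5000], [-4.0000, -8.0000, 4.0000]] (det J = -60.0000).
Solving J·Δ = −F gives Δ = (-7.2833, 3.5333, 2.0333).
Then the next iterate is (x₁, x₂, x₃)₁ = (-4.7833, 4.5333, 3.0333).

(-4.7833, 4.5333, 3.0333)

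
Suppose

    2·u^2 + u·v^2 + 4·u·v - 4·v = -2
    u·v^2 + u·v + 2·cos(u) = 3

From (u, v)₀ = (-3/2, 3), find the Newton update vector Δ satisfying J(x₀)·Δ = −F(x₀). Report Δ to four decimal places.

(0.0721, -1.8905)

At (-3/2, 3): F = (-37.0000, -20.858526).
Jacobian J = [[4·u + v^2 + 4·v, 2·u·v + 4·u - 4], [v^2 + v - 2·sin(u), 2·u·v + u]].
At the point, J = [[15.0000, -19.0000], [13.994990, -10.5000]] (det J = 108.404809).
Solving J·Δ = −F gives Δ = (0.0721, -1.8905).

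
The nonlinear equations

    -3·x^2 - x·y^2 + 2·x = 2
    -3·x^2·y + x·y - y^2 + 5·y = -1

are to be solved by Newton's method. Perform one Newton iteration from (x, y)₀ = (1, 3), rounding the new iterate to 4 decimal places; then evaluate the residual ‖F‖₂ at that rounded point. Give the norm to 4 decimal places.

At (1, 3): F = (-12.0000, 1.0000).
Jacobian J = [[-6·x - y^2 + 2, -2·x·y], [-6·x·y + y, -3·x^2 + x - 2·y + 5]].
At the point, J = [[-13.0000, -6.0000], [-15.0000, -3.0000]] (det J = -51.0000).
Solving J·Δ = −F gives Δ = (0.8235, -3.7843).
Then the next iterate is (x, y)₁ = (1.8235, -0.7843).
Re-evaluating at (1.8235, -0.7843): F = (-9.450140, 2.856953), so ‖F‖₂ = 9.8726.

9.8726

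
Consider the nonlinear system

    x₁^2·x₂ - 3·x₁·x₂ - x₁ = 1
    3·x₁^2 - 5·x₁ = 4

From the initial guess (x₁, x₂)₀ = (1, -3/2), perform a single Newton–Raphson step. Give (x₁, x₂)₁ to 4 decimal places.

(7.0000, 0.5000)

At (1, -3/2): F = (1.0000, -6.0000).
Jacobian J = [[2·x₁·x₂ - 3·x₂ - 1, x₁^2 - 3·x₁], [6·x₁ - 5, 0]].
At the point, J = [[0.5000, -2.0000], [1.0000, 0.0000]] (det J = 2.0000).
Solving J·Δ = −F gives Δ = (6.0000, 2.0000).
Then the next iterate is (x₁, x₂)₁ = (7.0000, 0.5000).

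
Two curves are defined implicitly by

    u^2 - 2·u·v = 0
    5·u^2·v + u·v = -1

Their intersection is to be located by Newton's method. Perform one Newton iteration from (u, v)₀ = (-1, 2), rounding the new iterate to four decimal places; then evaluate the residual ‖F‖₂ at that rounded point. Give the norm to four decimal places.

4.7400

At (-1, 2): F = (5.0000, 9.0000).
Jacobian J = [[2·u - 2·v, -2·u], [10·u·v + v, 5·u^2 + u]].
At the point, J = [[-6.0000, 2.0000], [-18.0000, 4.0000]] (det J = 12.0000).
Solving J·Δ = −F gives Δ = (-0.1667, -3.0000).
Then the next iterate is (u, v)₁ = (-1.1667, -1.0000).
Re-evaluating at (-1.1667, -1.0000): F = (-0.972211, -4.639244), so ‖F‖₂ = 4.7400.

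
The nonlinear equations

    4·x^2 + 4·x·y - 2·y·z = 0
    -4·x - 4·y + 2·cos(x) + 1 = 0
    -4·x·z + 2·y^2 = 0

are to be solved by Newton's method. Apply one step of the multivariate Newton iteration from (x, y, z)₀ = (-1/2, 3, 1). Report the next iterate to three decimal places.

(-0.816, 1.429, -0.208)

At (-1/2, 3, 1): F = (-11.000, -7.24483, 20.000).
Jacobian J = [[8·x + 4·y, 4·x - 2·z, -2·y], [-2·sin(x) - 4, -4, 0], [-4·z, 4·y, -4·x]].
At the point, J = [[8.000, -4.000, -6.000], [-3.04115, -4.000, 0.000], [-4.000, 12.000, 2.000]] (det J = 226.63353).
Solving J·Δ = −F gives Δ = (-0.316, -1.571, -1.208).
Then the next iterate is (x, y, z)₁ = (-0.816, 1.429, -0.208).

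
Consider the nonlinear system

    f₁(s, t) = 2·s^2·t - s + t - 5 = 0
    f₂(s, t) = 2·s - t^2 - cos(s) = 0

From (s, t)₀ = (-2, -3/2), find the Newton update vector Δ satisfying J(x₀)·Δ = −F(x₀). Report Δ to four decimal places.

At (-2, -3/2): F = (-16.5000, -5.833853).
Jacobian J = [[4·s·t - 1, 2·s^2 + 1], [sin(s) + 2, -2·t]].
At the point, J = [[11.0000, 9.0000], [1.090703, 3.0000]] (det J = 23.183677).
Solving J·Δ = −F gives Δ = (-0.1296, 1.9917).

(-0.1296, 1.9917)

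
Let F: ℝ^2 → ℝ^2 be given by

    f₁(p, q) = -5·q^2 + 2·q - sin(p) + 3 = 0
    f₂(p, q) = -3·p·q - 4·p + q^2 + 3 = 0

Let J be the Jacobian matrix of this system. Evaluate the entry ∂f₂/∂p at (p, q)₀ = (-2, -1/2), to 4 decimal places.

∂f₂/∂p = -3·q - 4.
At (-2, -1/2) this is -2.5000.

-2.5000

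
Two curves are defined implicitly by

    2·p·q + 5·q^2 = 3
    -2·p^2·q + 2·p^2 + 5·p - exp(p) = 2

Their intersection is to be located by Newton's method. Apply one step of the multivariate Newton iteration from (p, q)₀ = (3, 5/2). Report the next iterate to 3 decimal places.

At (3, 5/2): F = (43.250, -34.08554).
Jacobian J = [[2·q, 2·p + 10·q], [-4·p·q + 4·p - exp(p) + 5, -2·p^2]].
At the point, J = [[5.000, 31.000], [-33.08554, -18.000]] (det J = 935.65164).
Solving J·Δ = −F gives Δ = (-0.297, -1.347).
Then the next iterate is (p, q)₁ = (2.703, 1.153).

(2.703, 1.153)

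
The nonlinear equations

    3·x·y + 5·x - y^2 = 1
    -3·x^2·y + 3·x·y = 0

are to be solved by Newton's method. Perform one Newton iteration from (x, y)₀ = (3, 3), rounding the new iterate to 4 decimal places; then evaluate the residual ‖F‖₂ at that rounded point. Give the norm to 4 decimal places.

At (3, 3): F = (32.0000, -54.0000).
Jacobian J = [[3·y + 5, 3·x - 2·y], [-6·x·y + 3·y, -3·x^2 + 3·x]].
At the point, J = [[14.0000, 3.0000], [-45.0000, -18.0000]] (det J = -117.0000).
Solving J·Δ = −F gives Δ = (-3.5385, 5.8462).
Then the next iterate is (x, y)₁ = (-0.5385, 8.8462).
Re-evaluating at (-0.5385, 8.8462): F = (-96.238791, -21.986759), so ‖F‖₂ = 98.7184.

98.7184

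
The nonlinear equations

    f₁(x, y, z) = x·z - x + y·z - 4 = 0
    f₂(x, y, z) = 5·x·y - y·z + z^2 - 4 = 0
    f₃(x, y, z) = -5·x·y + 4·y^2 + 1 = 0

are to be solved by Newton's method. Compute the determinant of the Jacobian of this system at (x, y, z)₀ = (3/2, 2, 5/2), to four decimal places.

359.2500

J = [[z - 1, z, x + y], [5·y, 5·x - z, -y + 2·z], [-5·y, -5·x + 8·y, 0]].
At the point, J = [[1.5000, 2.5000, 3.5000], [10.0000, 5.0000, 3.0000], [-10.0000, 8.5000, 0.0000]].
det J = 359.2500.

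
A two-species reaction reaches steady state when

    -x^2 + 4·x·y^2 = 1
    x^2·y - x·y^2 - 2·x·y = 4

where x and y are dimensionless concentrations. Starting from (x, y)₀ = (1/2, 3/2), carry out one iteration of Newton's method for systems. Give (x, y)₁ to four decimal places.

(-6.2083, 9.9028)

At (1/2, 3/2): F = (3.2500, -6.2500).
Jacobian J = [[-2·x + 4·y^2, 8·x·y], [2·x·y - y^2 - 2·y, x^2 - 2·x·y - 2·x]].
At the point, J = [[8.0000, 6.0000], [-3.7500, -2.2500]] (det J = 4.5000).
Solving J·Δ = −F gives Δ = (-6.7083, 8.4028).
Then the next iterate is (x, y)₁ = (-6.2083, 9.9028).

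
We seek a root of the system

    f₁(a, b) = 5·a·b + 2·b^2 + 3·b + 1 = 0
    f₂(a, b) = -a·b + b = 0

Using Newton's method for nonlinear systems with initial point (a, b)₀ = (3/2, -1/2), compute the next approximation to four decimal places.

At (3/2, -1/2): F = (-3.7500, 0.2500).
Jacobian J = [[5·b, 5·a + 4·b + 3], [-b, -a + 1]].
At the point, J = [[-2.5000, 8.5000], [0.5000, -0.5000]] (det J = -3.0000).
Solving J·Δ = −F gives Δ = (-0.0833, 0.4167).
Then the next iterate is (a, b)₁ = (1.4167, -0.0833).

(1.4167, -0.0833)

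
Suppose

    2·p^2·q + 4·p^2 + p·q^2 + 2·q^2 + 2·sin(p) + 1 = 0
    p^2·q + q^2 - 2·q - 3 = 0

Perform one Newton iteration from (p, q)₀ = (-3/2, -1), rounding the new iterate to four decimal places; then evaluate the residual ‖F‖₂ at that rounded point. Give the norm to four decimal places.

At (-3/2, -1): F = (4.005010, -2.2500).
Jacobian J = [[4·p·q + 8·p + q^2 + 2·cos(p), 2·p^2 + 2·p·q + 4·q], [2·p·q, p^2 + 2·q - 2]].
At the point, J = [[-4.858526, 3.5000], [3.0000, -1.7500]] (det J = -1.997580).
Solving J·Δ = −F gives Δ = (0.4336, -0.5423).
Then the next iterate is (p, q)₁ = (-1.0664, -1.5423).
Re-evaluating at (-1.0664, -1.5423): F = (2.510813, 0.709372), so ‖F‖₂ = 2.6091.

2.6091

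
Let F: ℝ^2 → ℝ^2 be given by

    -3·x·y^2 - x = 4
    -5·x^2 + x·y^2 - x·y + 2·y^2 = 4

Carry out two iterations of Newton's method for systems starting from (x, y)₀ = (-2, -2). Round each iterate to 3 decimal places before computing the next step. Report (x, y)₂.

At (-2, -2): F = (22.000, -28.000).
Jacobian J = [[-3·y^2 - 1, -6·x·y], [-10·x + y^2 - y, 2·x·y - x + 4·y]].
At the point, J = [[-13.000, -24.000], [26.000, 2.000]] (det J = 598.000).
Solving J·Δ = −F gives Δ = (1.050, 0.348).
Then the next iterate is (x, y)₁ = (-0.950, -1.652).
Round to (-0.950, -1.652) and repeat: F = (4.72795, -7.21634), J = [[-9.18731, -9.41640], [13.88110, -2.51920]].
Δ = (0.519, -0.004), so (x, y)₂ = (-0.431, -1.656).

(-0.431, -1.656)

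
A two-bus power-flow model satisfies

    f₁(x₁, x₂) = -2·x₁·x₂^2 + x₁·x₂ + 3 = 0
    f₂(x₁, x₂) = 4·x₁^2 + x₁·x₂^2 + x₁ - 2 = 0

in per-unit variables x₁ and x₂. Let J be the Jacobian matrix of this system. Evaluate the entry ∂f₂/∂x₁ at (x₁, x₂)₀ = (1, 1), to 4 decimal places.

10.0000

∂f₂/∂x₁ = 8·x₁ + x₂^2 + 1.
At (1, 1) this is 10.0000.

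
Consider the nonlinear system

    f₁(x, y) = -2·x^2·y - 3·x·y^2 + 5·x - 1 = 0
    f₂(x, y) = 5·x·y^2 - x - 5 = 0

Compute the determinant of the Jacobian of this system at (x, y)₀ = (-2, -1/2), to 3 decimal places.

6.000

J = [[-4·x·y - 3·y^2 + 5, -2·x^2 - 6·x·y], [5·y^2 - 1, 10·x·y]].
At the point, J = [[0.250, -14.000], [0.250, 10.000]].
det J = 6.000.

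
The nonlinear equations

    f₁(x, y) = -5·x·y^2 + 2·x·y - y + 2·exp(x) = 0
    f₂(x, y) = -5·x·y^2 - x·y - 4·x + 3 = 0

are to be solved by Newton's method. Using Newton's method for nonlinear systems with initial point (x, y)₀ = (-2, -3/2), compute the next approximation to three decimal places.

At (-2, -3/2): F = (30.27067, 30.500).
Jacobian J = [[-5·y^2 + 2·y + 2·exp(x), -10·x·y + 2·x - 1], [-5·y^2 - y - 4, -10·x·y - x]].
At the point, J = [[-13.97933, -35.000], [-13.750, -28.000]] (det J = -89.82878).
Solving J·Δ = −F gives Δ = (2.448, -0.113).
Then the next iterate is (x, y)₁ = (0.448, -1.613).

(0.448, -1.613)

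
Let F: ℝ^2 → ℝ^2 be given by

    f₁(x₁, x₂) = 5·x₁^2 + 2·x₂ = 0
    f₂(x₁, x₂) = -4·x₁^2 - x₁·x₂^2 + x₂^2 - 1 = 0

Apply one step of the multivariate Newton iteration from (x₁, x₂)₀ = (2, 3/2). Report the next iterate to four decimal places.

(0.7021, 2.9787)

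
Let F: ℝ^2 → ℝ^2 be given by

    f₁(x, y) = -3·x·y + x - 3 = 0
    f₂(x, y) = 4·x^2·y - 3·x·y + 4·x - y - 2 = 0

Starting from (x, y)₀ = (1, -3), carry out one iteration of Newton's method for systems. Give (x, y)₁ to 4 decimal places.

(1.1818, -0.0606)

At (1, -3): F = (7.0000, 2.0000).
Jacobian J = [[-3·y + 1, -3·x], [8·x·y - 3·y + 4, 4·x^2 - 3·x - 1]].
At the point, J = [[10.0000, -3.0000], [-11.0000, 0.0000]] (det J = -33.0000).
Solving J·Δ = −F gives Δ = (0.1818, 2.9394).
Then the next iterate is (x, y)₁ = (1.1818, -0.0606).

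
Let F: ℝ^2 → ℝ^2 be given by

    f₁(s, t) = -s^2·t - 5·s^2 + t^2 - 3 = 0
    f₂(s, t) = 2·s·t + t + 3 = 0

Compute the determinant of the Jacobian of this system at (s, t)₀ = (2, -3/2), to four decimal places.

-91.0000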